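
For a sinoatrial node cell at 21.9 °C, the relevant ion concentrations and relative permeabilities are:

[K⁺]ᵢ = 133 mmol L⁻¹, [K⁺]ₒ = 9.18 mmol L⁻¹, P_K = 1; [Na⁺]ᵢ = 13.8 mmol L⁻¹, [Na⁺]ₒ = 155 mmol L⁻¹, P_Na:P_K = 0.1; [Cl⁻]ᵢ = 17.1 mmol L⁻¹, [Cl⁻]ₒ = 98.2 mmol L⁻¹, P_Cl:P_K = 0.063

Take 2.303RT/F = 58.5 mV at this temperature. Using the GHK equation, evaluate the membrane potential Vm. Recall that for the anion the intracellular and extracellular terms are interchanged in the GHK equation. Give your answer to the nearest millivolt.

Vm = 58.5 · log₁₀[(Σ P·[cation]ₒ + Σ P·[anion]ᵢ) / (Σ P·[cation]ᵢ + Σ P·[anion]ₒ)]
Numerator = 1×9.18 + 0.1×155 + 0.063×17.1 = 25.76
Denominator = 1×133 + 0.1×13.8 + 0.063×98.2 = 140.6
Vm = 58.5 · log₁₀(0.18324) = 58.5 × (-0.7370) = -43.11 mV

-43 mV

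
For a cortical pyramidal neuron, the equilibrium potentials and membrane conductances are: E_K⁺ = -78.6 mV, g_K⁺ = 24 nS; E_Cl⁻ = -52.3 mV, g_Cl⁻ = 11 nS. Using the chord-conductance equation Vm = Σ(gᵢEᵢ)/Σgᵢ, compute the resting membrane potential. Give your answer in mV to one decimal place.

-70.3 mV

Σ gᵢEᵢ = 24·(-78.6) + 11·(-52.3) = -2461.70
Σ gᵢ = 24 + 11 = 35
Vm = -2461.70 / 35 = -70.33 mV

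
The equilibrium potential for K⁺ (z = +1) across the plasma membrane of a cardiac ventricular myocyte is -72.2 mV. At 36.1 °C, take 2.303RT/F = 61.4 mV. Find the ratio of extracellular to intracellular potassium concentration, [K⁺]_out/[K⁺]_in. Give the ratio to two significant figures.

log₁₀([out]/[in]) = E·z/(61.4) = -72.2 × 1 / 61.4 = -1.1759
[out]/[in] = 10^(-1.1759) = 0.0667

0.067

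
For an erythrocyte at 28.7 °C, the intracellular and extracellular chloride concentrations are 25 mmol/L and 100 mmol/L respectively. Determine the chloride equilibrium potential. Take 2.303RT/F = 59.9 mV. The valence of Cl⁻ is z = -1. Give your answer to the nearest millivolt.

E = (59.9/z) · log₁₀([Cl⁻]_out/[Cl⁻]_in) with z = -1.
For an anion, dividing by z = -1 reverses the sign.
= (59.9/-1) · log₁₀(100/25) = -59.90 · log₁₀(4)
= -59.90 · (0.6021) = -36.06 mV

-36 mV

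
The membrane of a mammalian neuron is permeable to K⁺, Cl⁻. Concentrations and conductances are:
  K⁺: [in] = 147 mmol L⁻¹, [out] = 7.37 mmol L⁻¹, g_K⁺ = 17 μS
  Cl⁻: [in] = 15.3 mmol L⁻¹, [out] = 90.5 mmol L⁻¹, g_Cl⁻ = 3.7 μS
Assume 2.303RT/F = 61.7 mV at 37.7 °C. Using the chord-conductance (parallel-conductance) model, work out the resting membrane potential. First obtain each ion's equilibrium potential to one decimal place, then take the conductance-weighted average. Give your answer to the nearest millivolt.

E_K⁺ = (61.7/1)·log₁₀(7.37/147) = -80.2 mV
E_Cl⁻ = (61.7/-1)·log₁₀(90.5/15.3) = -47.6 mV
Vm = (Σ gᵢEᵢ)/(Σ gᵢ) = (17·-80.2 + 3.7·-47.6) / (17 + 3.7)
= -1539.52 / 20.7 = -74.37 mV

-74 mV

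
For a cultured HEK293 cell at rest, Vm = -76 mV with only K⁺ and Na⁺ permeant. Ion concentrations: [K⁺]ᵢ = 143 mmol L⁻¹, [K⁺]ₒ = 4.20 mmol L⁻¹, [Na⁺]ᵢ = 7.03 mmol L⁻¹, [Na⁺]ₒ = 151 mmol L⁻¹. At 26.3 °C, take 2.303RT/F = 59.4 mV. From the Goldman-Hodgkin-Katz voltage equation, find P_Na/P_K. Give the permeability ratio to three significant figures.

0.0220

Let α = P_Na/P_K. GHK: Vm = 59.4·log₁₀[(Kₒ + α·Naₒ)/(Kᵢ + α·Naᵢ)].
10^(Vm/59.4) = 10^(-76.0/59.4) = 0.052546
So 0.052546·(Kᵢ + α·Naᵢ) = Kₒ + α·Naₒ → α = (0.052546·143.0 − 4.2) / (151.0 − 0.052546·7.03)
α = (7.514 − 4.2) / (151.0 − 0.3694) = 3.314/150.6 = 0.022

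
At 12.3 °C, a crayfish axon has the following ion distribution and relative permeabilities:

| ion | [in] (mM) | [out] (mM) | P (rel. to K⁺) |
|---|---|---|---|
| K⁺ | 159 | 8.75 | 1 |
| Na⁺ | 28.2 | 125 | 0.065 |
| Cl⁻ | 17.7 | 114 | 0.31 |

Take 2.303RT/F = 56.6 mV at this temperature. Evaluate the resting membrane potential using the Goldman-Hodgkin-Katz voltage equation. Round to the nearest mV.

-53 mV

Vm = 56.6 · log₁₀[(Σ P·[cation]ₒ + Σ P·[anion]ᵢ) / (Σ P·[cation]ᵢ + Σ P·[anion]ₒ)]
Numerator = 1×8.75 + 0.065×125 + 0.31×17.7 = 22.36
Denominator = 1×159 + 0.065×28.2 + 0.31×114 = 196.2
Vm = 56.6 · log₁₀(0.11399) = 56.6 × (-0.9431) = -53.38 mV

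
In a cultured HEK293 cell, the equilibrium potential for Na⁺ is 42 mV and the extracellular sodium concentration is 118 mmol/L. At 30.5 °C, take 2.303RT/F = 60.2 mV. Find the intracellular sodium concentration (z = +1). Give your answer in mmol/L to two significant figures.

Nernst: E = (60.2/1) · log₁₀([out]/[in]), so log₁₀([out]/[in]) = 42.0 × 1 / 60.2 = 0.6977.
[out]/[in] = 10^(0.6977) = 4.985.
[in] = 118 / 4.985 = 23.67 mmol/L.

24 mmol/L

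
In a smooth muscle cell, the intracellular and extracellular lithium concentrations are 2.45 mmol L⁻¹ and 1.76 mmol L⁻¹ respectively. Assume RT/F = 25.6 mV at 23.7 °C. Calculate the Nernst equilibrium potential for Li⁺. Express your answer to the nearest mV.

E = (25.6/z) · ln([Li⁺]_out/[Li⁺]_in) with z = +1.
= (25.6/1) · ln(1.76/2.45) = 25.60 · ln(0.7184)
= 25.60 · (-0.3308) = -8.47 mV

-8 mV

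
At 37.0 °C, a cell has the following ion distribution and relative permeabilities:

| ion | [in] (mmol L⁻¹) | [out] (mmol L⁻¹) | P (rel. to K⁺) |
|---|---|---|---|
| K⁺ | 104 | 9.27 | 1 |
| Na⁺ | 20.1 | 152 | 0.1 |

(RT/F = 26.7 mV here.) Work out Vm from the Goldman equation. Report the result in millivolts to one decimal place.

Vm = 26.7 · ln[(Σ P·[cation]ₒ + Σ P·[anion]ᵢ) / (Σ P·[cation]ᵢ + Σ P·[anion]ₒ)]
Numerator = 1×9.27 + 0.1×152 = 24.47
Denominator = 1×104 + 0.1×20.1 = 106
Vm = 26.7 · ln(0.23083) = 26.7 × (-1.4661) = -39.14 mV

-39.1 mV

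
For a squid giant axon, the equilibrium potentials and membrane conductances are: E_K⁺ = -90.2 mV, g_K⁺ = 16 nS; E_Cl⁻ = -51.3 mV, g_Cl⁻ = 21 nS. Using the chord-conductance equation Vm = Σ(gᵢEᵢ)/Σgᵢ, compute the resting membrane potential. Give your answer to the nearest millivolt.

-68 mV

Σ gᵢEᵢ = 16·(-90.2) + 21·(-51.3) = -2520.50
Σ gᵢ = 16 + 21 = 37
Vm = -2520.50 / 37 = -68.12 mV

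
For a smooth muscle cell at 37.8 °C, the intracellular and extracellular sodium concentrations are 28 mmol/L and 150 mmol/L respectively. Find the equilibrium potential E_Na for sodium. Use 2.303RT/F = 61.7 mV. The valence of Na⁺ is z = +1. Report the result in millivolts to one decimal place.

E = (61.7/z) · log₁₀([Na⁺]_out/[Na⁺]_in) with z = +1.
= (61.7/1) · log₁₀(150/28) = 61.70 · log₁₀(5.357)
= 61.70 · (0.7289) = 44.98 mV

45.0 mV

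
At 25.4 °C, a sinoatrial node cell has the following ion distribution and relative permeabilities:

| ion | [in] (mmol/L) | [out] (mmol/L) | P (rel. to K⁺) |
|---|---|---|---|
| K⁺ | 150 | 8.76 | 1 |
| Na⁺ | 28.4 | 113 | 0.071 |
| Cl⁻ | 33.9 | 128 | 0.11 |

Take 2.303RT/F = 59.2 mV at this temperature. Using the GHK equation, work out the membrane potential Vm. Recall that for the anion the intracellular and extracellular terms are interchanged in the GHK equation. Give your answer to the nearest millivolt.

Vm = 59.2 · log₁₀[(Σ P·[cation]ₒ + Σ P·[anion]ᵢ) / (Σ P·[cation]ᵢ + Σ P·[anion]ₒ)]
Numerator = 1×8.76 + 0.071×113 + 0.11×33.9 = 20.51
Denominator = 1×150 + 0.071×28.4 + 0.11×128 = 166.1
Vm = 59.2 · log₁₀(0.12349) = 59.2 × (-0.9084) = -53.77 mV

-54 mV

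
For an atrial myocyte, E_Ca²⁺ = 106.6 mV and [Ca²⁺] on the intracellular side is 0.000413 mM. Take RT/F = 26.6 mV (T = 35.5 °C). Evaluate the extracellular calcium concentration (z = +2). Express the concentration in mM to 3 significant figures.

1.25 mM

Nernst: E = (26.6/2) · ln([out]/[in]), so ln([out]/[in]) = 106.6 × 2 / 26.6 = 8.0150.
[out]/[in] = e^(8.0150) = 3026.
[out] = 3026 × 0.000413 = 1.25 mM.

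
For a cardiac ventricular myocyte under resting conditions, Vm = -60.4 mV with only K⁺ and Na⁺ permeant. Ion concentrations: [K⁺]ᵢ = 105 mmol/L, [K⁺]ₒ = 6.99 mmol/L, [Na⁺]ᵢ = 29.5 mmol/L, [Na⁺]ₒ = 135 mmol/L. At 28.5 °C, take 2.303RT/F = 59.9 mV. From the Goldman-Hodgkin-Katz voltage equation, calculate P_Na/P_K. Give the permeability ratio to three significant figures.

Let α = P_Na/P_K. GHK: Vm = 59.9·log₁₀[(Kₒ + α·Naₒ)/(Kᵢ + α·Naᵢ)].
10^(Vm/59.9) = 10^(-60.4/59.9) = 0.098096
So 0.098096·(Kᵢ + α·Naᵢ) = Kₒ + α·Naₒ → α = (0.098096·105.0 − 6.99) / (135.0 − 0.098096·29.5)
α = (10.3 − 6.99) / (135.0 − 2.894) = 3.31/132.1 = 0.02506

0.0251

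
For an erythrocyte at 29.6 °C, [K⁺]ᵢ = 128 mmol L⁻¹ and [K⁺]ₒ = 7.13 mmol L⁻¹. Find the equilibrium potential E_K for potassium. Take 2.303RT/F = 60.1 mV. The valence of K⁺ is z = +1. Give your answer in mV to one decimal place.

-75.4 mV

E = (60.1/z) · log₁₀([K⁺]_out/[K⁺]_in) with z = +1.
= (60.1/1) · log₁₀(7.13/128) = 60.10 · log₁₀(0.0557)
= 60.10 · (-1.2541) = -75.37 mV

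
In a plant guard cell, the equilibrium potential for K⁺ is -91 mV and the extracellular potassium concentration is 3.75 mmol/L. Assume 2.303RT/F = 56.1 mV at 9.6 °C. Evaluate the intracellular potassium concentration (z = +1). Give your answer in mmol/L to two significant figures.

Nernst: E = (56.1/1) · log₁₀([out]/[in]), so log₁₀([out]/[in]) = -91.0 × 1 / 56.1 = -1.6221.
[out]/[in] = 10^(-1.6221) = 0.02387.
[in] = 3.75 / 0.02387 = 157.1 mmol/L.

160 mmol/L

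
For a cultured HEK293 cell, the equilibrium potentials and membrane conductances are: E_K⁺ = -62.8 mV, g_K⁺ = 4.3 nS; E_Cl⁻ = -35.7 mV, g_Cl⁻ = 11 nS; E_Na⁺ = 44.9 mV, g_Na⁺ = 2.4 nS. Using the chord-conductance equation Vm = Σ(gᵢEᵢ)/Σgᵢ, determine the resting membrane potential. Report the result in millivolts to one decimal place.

Σ gᵢEᵢ = 4.3·(-62.8) + 11·(-35.7) + 2.4·(44.9) = -554.98
Σ gᵢ = 4.3 + 11 + 2.4 = 17.7
Vm = -554.98 / 17.7 = -31.35 mV

-31.4 mV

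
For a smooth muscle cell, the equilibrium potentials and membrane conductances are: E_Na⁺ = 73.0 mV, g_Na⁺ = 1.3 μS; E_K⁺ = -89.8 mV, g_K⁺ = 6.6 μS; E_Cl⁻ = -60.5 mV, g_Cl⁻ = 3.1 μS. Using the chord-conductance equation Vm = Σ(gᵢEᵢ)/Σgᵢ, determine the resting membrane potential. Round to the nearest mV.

-62 mV

Σ gᵢEᵢ = 1.3·(73.0) + 6.6·(-89.8) + 3.1·(-60.5) = -685.33
Σ gᵢ = 1.3 + 6.6 + 3.1 = 11
Vm = -685.33 / 11 = -62.30 mV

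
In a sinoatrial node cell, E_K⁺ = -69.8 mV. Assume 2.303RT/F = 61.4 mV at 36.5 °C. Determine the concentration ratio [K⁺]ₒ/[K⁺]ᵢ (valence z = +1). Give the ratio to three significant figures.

log₁₀([out]/[in]) = E·z/(61.4) = -69.8 × 1 / 61.4 = -1.1368
[out]/[in] = 10^(-1.1368) = 0.07298

0.0730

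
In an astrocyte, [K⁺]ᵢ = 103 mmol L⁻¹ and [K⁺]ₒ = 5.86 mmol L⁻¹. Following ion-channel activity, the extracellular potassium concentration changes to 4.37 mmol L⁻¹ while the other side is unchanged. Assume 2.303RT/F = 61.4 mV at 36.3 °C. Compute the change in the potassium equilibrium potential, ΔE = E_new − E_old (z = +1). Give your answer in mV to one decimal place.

-7.8 mV

E_old = (61.4/1)·log₁₀(5.86/103) = -76.44 mV
E_new = (61.4/1)·log₁₀(4.37/103) = -84.26 mV
ΔE = -84.26 − (-76.44) = -7.82 mV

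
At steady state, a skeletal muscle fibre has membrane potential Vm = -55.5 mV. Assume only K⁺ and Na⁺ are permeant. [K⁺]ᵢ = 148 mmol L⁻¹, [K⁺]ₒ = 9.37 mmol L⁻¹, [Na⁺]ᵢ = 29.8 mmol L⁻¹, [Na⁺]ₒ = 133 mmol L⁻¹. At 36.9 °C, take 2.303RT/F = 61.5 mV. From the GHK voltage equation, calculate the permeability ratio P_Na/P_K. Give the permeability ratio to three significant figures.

Let α = P_Na/P_K. GHK: Vm = 61.5·log₁₀[(Kₒ + α·Naₒ)/(Kᵢ + α·Naᵢ)].
10^(Vm/61.5) = 10^(-55.5/61.5) = 0.12519
So 0.12519·(Kᵢ + α·Naᵢ) = Kₒ + α·Naₒ → α = (0.12519·148.0 − 9.37) / (133.0 − 0.12519·29.8)
α = (18.53 − 9.37) / (133.0 − 3.731) = 9.158/129.3 = 0.07084

0.0708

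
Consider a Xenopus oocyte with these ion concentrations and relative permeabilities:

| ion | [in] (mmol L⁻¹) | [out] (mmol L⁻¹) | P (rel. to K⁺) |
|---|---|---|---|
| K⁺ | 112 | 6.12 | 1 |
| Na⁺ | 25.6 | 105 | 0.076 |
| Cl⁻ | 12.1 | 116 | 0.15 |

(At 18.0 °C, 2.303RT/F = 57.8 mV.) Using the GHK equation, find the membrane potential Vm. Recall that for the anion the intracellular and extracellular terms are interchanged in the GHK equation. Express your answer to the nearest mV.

-53 mV

Vm = 57.8 · log₁₀[(Σ P·[cation]ₒ + Σ P·[anion]ᵢ) / (Σ P·[cation]ᵢ + Σ P·[anion]ₒ)]
Numerator = 1×6.12 + 0.076×105 + 0.15×12.1 = 15.91
Denominator = 1×112 + 0.076×25.6 + 0.15×116 = 131.3
Vm = 57.8 · log₁₀(0.12117) = 57.8 × (-0.9166) = -52.98 mV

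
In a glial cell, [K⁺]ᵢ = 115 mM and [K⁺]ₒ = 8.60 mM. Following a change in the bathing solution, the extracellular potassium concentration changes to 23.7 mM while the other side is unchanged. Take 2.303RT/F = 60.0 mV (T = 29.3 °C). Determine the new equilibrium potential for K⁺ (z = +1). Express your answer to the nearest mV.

After the shift: [K⁺]_out = 23.7, [K⁺]_in = 115 mM.
E_new = (60.0/1)·log₁₀(23.7/115) = 60.00 · (-0.6859) = -41.16 mV

-41 mV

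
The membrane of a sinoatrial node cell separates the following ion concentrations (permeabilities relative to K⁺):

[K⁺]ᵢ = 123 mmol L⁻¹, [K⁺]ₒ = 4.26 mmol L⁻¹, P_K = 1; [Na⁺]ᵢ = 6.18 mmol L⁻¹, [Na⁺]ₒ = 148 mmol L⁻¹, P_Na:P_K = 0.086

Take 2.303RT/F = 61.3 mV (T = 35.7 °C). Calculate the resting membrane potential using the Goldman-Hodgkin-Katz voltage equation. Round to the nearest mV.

Vm = 61.3 · log₁₀[(Σ P·[cation]ₒ + Σ P·[anion]ᵢ) / (Σ P·[cation]ᵢ + Σ P·[anion]ₒ)]
Numerator = 1×4.26 + 0.086×148 = 16.99
Denominator = 1×123 + 0.086×6.18 = 123.5
Vm = 61.3 · log₁₀(0.13752) = 61.3 × (-0.8616) = -52.82 mV

-53 mV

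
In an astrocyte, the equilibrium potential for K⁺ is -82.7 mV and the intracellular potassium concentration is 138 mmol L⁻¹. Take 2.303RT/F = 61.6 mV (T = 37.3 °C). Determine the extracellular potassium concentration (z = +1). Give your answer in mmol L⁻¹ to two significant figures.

6.3 mmol L⁻¹

Nernst: E = (61.6/1) · log₁₀([out]/[in]), so log₁₀([out]/[in]) = -82.7 × 1 / 61.6 = -1.3425.
[out]/[in] = 10^(-1.3425) = 0.04544.
[out] = 0.04544 × 138 = 6.271 mmol L⁻¹.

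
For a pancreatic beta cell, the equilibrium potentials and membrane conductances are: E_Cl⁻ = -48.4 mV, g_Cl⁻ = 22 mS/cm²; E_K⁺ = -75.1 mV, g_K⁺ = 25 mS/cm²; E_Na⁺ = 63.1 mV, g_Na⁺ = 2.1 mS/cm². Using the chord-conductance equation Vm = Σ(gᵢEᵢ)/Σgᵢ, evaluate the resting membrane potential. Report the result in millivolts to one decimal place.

Σ gᵢEᵢ = 22·(-48.4) + 25·(-75.1) + 2.1·(63.1) = -2809.79
Σ gᵢ = 22 + 25 + 2.1 = 49.1
Vm = -2809.79 / 49.1 = -57.23 mV

-57.2 mV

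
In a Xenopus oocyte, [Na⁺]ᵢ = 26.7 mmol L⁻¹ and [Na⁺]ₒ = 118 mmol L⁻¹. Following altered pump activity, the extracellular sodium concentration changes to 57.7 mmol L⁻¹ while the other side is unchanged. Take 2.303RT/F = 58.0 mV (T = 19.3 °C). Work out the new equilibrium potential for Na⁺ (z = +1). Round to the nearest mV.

After the shift: [Na⁺]_out = 57.7, [Na⁺]_in = 26.7 mmol L⁻¹.
E_new = (58.0/1)·log₁₀(57.7/26.7) = 58.00 · (0.3347) = 19.41 mV

19 mV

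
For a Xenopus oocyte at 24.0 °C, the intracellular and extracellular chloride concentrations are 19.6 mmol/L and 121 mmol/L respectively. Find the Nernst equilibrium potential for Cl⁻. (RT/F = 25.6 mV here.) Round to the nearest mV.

E = (25.6/z) · ln([Cl⁻]_out/[Cl⁻]_in) with z = -1.
For an anion, dividing by z = -1 reverses the sign.
= (25.6/-1) · ln(121/19.6) = -25.60 · ln(6.173)
= -25.60 · (1.8203) = -46.60 mV

-47 mV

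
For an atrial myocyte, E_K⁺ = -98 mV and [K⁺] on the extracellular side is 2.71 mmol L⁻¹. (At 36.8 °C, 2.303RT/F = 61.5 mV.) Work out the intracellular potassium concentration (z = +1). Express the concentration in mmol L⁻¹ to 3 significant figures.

106 mmol L⁻¹

Nernst: E = (61.5/1) · log₁₀([out]/[in]), so log₁₀([out]/[in]) = -98.0 × 1 / 61.5 = -1.5935.
[out]/[in] = 10^(-1.5935) = 0.0255.
[in] = 2.71 / 0.0255 = 106.3 mmol L⁻¹.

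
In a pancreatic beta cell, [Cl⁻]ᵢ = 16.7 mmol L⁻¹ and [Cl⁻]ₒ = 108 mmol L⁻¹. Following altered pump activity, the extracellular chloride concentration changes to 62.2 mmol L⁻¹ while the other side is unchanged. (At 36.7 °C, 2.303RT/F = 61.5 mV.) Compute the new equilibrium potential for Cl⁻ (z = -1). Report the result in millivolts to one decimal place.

-35.1 mV

After the shift: [Cl⁻]_out = 62.2, [Cl⁻]_in = 16.7 mmol L⁻¹.
E_new = (61.5/-1)·log₁₀(62.2/16.7) = -61.50 · (0.5711) = -35.12 mV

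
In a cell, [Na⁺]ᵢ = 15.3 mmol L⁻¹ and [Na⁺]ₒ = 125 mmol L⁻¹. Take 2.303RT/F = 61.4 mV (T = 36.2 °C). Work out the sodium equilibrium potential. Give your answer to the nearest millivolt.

E = (61.4/z) · log₁₀([Na⁺]_out/[Na⁺]_in) with z = +1.
= (61.4/1) · log₁₀(125/15.3) = 61.40 · log₁₀(8.17)
= 61.40 · (0.9122) = 56.01 mV

56 mV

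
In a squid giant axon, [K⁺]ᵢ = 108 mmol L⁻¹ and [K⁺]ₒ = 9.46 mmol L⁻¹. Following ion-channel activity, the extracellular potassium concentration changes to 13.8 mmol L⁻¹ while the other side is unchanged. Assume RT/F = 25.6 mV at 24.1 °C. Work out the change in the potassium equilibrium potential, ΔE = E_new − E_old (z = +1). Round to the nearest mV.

10 mV

E_old = (25.6/1)·ln(9.46/108) = -62.34 mV
E_new = (25.6/1)·ln(13.8/108) = -52.67 mV
ΔE = -52.67 − (-62.34) = 9.67 mV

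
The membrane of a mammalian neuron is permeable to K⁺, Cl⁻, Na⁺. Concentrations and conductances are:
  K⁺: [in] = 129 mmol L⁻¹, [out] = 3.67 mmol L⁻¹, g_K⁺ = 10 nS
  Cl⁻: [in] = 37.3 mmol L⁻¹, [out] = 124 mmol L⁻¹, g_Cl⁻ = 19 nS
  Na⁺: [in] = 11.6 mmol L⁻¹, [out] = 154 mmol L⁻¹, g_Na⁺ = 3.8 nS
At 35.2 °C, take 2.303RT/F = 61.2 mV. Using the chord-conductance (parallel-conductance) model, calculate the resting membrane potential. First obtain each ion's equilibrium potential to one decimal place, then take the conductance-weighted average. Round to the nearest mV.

-39 mV

E_K⁺ = (61.2/1)·log₁₀(3.67/129) = -94.6 mV
E_Cl⁻ = (61.2/-1)·log₁₀(124/37.3) = -31.9 mV
E_Na⁺ = (61.2/1)·log₁₀(154/11.6) = 68.7 mV
Vm = (Σ gᵢEᵢ)/(Σ gᵢ) = (10·-94.6 + 19·-31.9 + 3.8·68.7) / (10 + 19 + 3.8)
= -1291.04 / 32.8 = -39.36 mV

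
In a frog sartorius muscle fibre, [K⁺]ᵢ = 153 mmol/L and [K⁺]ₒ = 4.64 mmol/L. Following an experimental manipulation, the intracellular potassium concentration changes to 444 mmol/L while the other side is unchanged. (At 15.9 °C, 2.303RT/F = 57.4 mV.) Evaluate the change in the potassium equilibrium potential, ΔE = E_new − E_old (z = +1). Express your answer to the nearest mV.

E_old = (57.4/1)·log₁₀(4.64/153) = -87.14 mV
E_new = (57.4/1)·log₁₀(4.64/444) = -113.70 mV
ΔE = -113.70 − (-87.14) = -26.56 mV

-27 mV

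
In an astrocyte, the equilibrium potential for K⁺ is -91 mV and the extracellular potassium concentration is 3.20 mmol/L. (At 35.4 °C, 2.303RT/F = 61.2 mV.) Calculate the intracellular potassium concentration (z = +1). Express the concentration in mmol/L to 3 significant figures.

Nernst: E = (61.2/1) · log₁₀([out]/[in]), so log₁₀([out]/[in]) = -91.0 × 1 / 61.2 = -1.4869.
[out]/[in] = 10^(-1.4869) = 0.03259.
[in] = 3.20 / 0.03259 = 98.19 mmol/L.

98.2 mmol/L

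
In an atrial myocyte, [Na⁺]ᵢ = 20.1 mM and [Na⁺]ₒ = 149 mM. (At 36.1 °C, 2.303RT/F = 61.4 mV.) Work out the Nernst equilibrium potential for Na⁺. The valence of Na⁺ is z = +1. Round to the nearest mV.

E = (61.4/z) · log₁₀([Na⁺]_out/[Na⁺]_in) with z = +1.
= (61.4/1) · log₁₀(149/20.1) = 61.40 · log₁₀(7.413)
= 61.40 · (0.8700) = 53.42 mV

53 mV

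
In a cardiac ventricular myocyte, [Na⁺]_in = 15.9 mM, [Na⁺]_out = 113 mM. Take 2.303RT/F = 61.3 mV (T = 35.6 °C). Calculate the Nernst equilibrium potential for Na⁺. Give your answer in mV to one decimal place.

E = (61.3/z) · log₁₀([Na⁺]_out/[Na⁺]_in) with z = +1.
= (61.3/1) · log₁₀(113/15.9) = 61.30 · log₁₀(7.107)
= 61.30 · (0.8517) = 52.21 mV

52.2 mV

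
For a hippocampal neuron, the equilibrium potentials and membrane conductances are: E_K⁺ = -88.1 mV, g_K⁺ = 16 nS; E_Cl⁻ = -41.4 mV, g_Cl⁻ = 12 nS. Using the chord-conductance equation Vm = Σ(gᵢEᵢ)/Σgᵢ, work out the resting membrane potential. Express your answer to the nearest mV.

Σ gᵢEᵢ = 16·(-88.1) + 12·(-41.4) = -1906.40
Σ gᵢ = 16 + 12 = 28
Vm = -1906.40 / 28 = -68.09 mV

-68 mV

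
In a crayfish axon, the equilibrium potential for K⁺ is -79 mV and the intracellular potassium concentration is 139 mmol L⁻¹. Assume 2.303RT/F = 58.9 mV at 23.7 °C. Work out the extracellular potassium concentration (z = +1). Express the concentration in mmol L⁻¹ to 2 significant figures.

6.3 mmol L⁻¹

Nernst: E = (58.9/1) · log₁₀([out]/[in]), so log₁₀([out]/[in]) = -79.0 × 1 / 58.9 = -1.3413.
[out]/[in] = 10^(-1.3413) = 0.04558.
[out] = 0.04558 × 139 = 6.335 mmol L⁻¹.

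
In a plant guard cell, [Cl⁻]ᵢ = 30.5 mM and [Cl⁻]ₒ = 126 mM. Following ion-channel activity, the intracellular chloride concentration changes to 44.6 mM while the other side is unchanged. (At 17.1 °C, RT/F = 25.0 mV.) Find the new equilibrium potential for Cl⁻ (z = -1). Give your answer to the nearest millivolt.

-26 mV

After the shift: [Cl⁻]_out = 126, [Cl⁻]_in = 44.6 mM.
E_new = (25.0/-1)·ln(126/44.6) = -25.00 · (1.0385) = -25.96 mV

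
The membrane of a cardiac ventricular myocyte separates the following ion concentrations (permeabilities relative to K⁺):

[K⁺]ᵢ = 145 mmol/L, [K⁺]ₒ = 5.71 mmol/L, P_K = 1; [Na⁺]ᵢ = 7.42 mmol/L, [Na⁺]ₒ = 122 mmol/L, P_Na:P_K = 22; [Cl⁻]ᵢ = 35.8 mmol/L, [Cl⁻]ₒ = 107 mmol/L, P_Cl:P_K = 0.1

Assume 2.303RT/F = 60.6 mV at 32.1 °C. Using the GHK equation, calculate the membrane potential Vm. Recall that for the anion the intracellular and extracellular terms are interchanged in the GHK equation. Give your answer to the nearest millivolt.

56 mV

Vm = 60.6 · log₁₀[(Σ P·[cation]ₒ + Σ P·[anion]ᵢ) / (Σ P·[cation]ᵢ + Σ P·[anion]ₒ)]
Numerator = 1×5.71 + 22×122 + 0.1×35.8 = 2693
Denominator = 1×145 + 22×7.42 + 0.1×107 = 318.9
Vm = 60.6 · log₁₀(8.4445) = 60.6 × (0.9266) = 56.15 mV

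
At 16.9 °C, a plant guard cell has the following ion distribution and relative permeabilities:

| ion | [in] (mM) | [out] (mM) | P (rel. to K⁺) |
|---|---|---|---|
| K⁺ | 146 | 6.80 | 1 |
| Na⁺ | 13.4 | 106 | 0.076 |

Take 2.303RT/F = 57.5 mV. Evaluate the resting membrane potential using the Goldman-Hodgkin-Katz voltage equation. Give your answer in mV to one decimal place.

-57.2 mV

Vm = 57.5 · log₁₀[(Σ P·[cation]ₒ + Σ P·[anion]ᵢ) / (Σ P·[cation]ᵢ + Σ P·[anion]ₒ)]
Numerator = 1×6.80 + 0.076×106 = 14.86
Denominator = 1×146 + 0.076×13.4 = 147
Vm = 57.5 · log₁₀(0.10105) = 57.5 × (-0.9955) = -57.24 mV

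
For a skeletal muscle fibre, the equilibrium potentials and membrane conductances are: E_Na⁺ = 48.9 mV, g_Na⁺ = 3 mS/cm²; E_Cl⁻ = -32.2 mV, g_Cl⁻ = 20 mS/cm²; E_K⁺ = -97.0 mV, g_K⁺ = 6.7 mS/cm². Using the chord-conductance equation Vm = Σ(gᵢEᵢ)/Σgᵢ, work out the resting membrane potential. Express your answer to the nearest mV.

-39 mV

Σ gᵢEᵢ = 3·(48.9) + 20·(-32.2) + 6.7·(-97.0) = -1147.20
Σ gᵢ = 3 + 20 + 6.7 = 29.7
Vm = -1147.20 / 29.7 = -38.63 mV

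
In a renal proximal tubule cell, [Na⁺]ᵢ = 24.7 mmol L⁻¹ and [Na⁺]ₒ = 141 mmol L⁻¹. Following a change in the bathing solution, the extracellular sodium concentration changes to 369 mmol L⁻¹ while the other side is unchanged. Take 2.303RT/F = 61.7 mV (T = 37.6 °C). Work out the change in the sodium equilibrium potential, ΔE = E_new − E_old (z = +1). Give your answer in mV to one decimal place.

25.8 mV

E_old = (61.7/1)·log₁₀(141/24.7) = 46.68 mV
E_new = (61.7/1)·log₁₀(369/24.7) = 72.46 mV
ΔE = 72.46 − (46.68) = 25.78 mV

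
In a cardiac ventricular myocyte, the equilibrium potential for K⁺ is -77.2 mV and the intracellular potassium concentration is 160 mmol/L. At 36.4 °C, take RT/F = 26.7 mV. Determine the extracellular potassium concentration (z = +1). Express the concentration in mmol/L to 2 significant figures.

8.9 mmol/L

Nernst: E = (26.7/1) · ln([out]/[in]), so ln([out]/[in]) = -77.2 × 1 / 26.7 = -2.8914.
[out]/[in] = e^(-2.8914) = 0.0555.
[out] = 0.0555 × 160 = 8.88 mmol/L.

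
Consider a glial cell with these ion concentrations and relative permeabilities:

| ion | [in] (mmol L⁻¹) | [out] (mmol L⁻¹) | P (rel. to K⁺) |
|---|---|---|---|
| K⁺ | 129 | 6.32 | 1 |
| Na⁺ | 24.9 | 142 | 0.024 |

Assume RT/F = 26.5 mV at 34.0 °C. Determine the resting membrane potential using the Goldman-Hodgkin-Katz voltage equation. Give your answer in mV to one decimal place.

Vm = 26.5 · ln[(Σ P·[cation]ₒ + Σ P·[anion]ᵢ) / (Σ P·[cation]ᵢ + Σ P·[anion]ₒ)]
Numerator = 1×6.32 + 0.024×142 = 9.728
Denominator = 1×129 + 0.024×24.9 = 129.6
Vm = 26.5 · ln(0.075063) = 26.5 × (-2.5894) = -68.62 mV

-68.6 mV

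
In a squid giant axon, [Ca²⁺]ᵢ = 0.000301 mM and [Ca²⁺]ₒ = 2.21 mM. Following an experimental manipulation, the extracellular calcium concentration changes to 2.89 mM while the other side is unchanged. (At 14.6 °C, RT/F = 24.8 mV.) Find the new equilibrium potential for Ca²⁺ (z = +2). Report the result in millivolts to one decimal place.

113.7 mV

After the shift: [Ca²⁺]_out = 2.89, [Ca²⁺]_in = 0.000301 mM.
E_new = (24.8/2)·ln(2.89/0.000301) = 12.40 · (9.1697) = 113.70 mV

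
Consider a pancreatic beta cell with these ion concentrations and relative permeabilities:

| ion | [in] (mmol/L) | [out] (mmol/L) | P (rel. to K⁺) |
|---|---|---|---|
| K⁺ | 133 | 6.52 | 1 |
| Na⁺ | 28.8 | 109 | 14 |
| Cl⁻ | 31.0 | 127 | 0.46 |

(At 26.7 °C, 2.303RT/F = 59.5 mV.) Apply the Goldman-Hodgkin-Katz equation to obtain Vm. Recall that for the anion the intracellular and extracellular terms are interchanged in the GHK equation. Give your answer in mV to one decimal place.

24.7 mV

Vm = 59.5 · log₁₀[(Σ P·[cation]ₒ + Σ P·[anion]ᵢ) / (Σ P·[cation]ᵢ + Σ P·[anion]ₒ)]
Numerator = 1×6.52 + 14×109 + 0.46×31.0 = 1547
Denominator = 1×133 + 14×28.8 + 0.46×127 = 594.6
Vm = 59.5 · log₁₀(2.6013) = 59.5 × (0.4152) = 24.70 mV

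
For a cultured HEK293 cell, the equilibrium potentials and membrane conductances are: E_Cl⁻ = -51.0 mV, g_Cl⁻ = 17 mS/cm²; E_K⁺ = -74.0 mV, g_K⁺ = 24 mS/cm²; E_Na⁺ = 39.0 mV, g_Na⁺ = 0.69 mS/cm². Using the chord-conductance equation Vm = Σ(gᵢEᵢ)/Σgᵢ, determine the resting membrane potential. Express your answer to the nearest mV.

-63 mV

Σ gᵢEᵢ = 17·(-51.0) + 24·(-74.0) + 0.69·(39.0) = -2616.09
Σ gᵢ = 17 + 24 + 0.69 = 41.69
Vm = -2616.09 / 41.69 = -62.75 mV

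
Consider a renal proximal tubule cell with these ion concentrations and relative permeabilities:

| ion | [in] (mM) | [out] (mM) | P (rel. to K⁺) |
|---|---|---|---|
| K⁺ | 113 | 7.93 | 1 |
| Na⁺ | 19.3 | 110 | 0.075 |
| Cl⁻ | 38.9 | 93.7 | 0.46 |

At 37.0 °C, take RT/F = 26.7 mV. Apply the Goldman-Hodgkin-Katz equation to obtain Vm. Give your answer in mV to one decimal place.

Vm = 26.7 · ln[(Σ P·[cation]ₒ + Σ P·[anion]ᵢ) / (Σ P·[cation]ᵢ + Σ P·[anion]ₒ)]
Numerator = 1×7.93 + 0.075×110 + 0.46×38.9 = 34.07
Denominator = 1×113 + 0.075×19.3 + 0.46×93.7 = 157.5
Vm = 26.7 · ln(0.21627) = 26.7 × (-1.5312) = -40.88 mV

-40.9 mV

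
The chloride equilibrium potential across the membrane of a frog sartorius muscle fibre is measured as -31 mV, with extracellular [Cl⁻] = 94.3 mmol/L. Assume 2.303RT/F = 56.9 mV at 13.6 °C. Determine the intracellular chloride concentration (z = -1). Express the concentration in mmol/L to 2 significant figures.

27 mmol/L

Nernst: E = (56.9/-1) · log₁₀([out]/[in]), so log₁₀([out]/[in]) = -31.0 × -1 / 56.9 = 0.5448.
[out]/[in] = 10^(0.5448) = 3.506.
[in] = 94.3 / 3.506 = 26.9 mmol/L.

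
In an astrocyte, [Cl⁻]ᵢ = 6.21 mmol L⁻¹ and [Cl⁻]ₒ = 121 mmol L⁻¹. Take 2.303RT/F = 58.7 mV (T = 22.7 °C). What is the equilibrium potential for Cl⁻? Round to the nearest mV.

E = (58.7/z) · log₁₀([Cl⁻]_out/[Cl⁻]_in) with z = -1.
For an anion, dividing by z = -1 reverses the sign.
= (58.7/-1) · log₁₀(121/6.21) = -58.70 · log₁₀(19.48)
= -58.70 · (1.2897) = -75.71 mV

-76 mV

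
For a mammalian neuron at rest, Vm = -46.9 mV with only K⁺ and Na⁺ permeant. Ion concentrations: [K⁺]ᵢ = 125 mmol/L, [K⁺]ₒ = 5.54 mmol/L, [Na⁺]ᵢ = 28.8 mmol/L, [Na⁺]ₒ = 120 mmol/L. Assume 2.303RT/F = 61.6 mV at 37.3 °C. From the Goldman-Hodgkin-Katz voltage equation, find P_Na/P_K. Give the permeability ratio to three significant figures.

Let α = P_Na/P_K. GHK: Vm = 61.6·log₁₀[(Kₒ + α·Naₒ)/(Kᵢ + α·Naᵢ)].
10^(Vm/61.6) = 10^(-46.9/61.6) = 0.17324
So 0.17324·(Kᵢ + α·Naᵢ) = Kₒ + α·Naₒ → α = (0.17324·125.0 − 5.54) / (120.0 − 0.17324·28.8)
α = (21.65 − 5.54) / (120.0 − 4.989) = 16.11/115 = 0.1401

0.140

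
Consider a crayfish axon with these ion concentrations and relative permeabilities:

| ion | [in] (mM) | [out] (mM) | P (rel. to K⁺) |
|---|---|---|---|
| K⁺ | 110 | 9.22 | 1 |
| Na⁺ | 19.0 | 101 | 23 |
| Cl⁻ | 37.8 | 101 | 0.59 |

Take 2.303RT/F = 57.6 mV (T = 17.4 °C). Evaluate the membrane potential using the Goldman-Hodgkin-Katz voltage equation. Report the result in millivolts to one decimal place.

Vm = 57.6 · log₁₀[(Σ P·[cation]ₒ + Σ P·[anion]ᵢ) / (Σ P·[cation]ᵢ + Σ P·[anion]ₒ)]
Numerator = 1×9.22 + 23×101 + 0.59×37.8 = 2355
Denominator = 1×110 + 23×19.0 + 0.59×101 = 606.6
Vm = 57.6 · log₁₀(3.8816) = 57.6 × (0.5890) = 33.93 mV

33.9 mV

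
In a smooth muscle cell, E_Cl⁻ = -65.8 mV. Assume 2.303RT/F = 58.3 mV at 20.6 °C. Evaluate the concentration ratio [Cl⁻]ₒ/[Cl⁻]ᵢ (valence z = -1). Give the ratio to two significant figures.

log₁₀([out]/[in]) = E·z/(58.3) = -65.8 × -1 / 58.3 = 1.1286
[out]/[in] = 10^(1.1286) = 13.45

13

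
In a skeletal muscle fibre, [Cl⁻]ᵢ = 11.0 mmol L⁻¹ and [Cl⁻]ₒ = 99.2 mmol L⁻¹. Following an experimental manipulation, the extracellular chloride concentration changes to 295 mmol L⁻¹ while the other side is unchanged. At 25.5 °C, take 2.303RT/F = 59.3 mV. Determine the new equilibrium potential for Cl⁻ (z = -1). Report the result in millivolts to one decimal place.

After the shift: [Cl⁻]_out = 295, [Cl⁻]_in = 11.0 mmol L⁻¹.
E_new = (59.3/-1)·log₁₀(295/11.0) = -59.30 · (1.4284) = -84.71 mV

-84.7 mV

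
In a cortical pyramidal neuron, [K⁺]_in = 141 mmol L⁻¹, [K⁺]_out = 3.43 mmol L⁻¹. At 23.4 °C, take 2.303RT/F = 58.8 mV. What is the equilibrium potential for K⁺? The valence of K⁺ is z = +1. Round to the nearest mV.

-95 mV

E = (58.8/z) · log₁₀([K⁺]_out/[K⁺]_in) with z = +1.
= (58.8/1) · log₁₀(3.43/141) = 58.80 · log₁₀(0.02433)
= 58.80 · (-1.6139) = -94.90 mV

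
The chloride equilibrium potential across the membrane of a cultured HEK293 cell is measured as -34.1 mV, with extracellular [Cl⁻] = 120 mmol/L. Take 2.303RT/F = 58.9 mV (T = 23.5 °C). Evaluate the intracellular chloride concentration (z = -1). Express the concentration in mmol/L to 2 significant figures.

32 mmol/L

Nernst: E = (58.9/-1) · log₁₀([out]/[in]), so log₁₀([out]/[in]) = -34.1 × -1 / 58.9 = 0.5789.
[out]/[in] = 10^(0.5789) = 3.793.
[in] = 120 / 3.793 = 31.64 mmol/L.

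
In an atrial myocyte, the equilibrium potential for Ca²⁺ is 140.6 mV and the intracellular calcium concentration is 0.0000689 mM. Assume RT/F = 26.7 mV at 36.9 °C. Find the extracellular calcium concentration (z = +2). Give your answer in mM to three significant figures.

Nernst: E = (26.7/2) · ln([out]/[in]), so ln([out]/[in]) = 140.6 × 2 / 26.7 = 10.5318.
[out]/[in] = e^(10.5318) = 3.749e+04.
[out] = 3.749e+04 × 0.0000689 = 2.583 mM.

2.58 mM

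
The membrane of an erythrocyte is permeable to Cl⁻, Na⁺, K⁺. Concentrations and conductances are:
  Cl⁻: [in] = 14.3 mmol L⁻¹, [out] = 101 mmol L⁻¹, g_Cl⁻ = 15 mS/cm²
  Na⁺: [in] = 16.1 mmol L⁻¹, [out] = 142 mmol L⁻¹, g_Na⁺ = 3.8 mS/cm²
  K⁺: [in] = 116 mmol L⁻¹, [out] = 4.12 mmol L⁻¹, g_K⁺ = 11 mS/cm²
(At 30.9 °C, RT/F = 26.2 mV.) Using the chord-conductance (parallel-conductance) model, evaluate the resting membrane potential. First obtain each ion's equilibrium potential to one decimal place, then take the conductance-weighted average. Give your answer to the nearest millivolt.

-51 mV

E_Cl⁻ = (26.2/-1)·ln(101/14.3) = -51.2 mV
E_Na⁺ = (26.2/1)·ln(142/16.1) = 57.0 mV
E_K⁺ = (26.2/1)·ln(4.12/116) = -87.4 mV
Vm = (Σ gᵢEᵢ)/(Σ gᵢ) = (15·-51.2 + 3.8·57.0 + 11·-87.4) / (15 + 3.8 + 11)
= -1512.80 / 29.8 = -50.77 mV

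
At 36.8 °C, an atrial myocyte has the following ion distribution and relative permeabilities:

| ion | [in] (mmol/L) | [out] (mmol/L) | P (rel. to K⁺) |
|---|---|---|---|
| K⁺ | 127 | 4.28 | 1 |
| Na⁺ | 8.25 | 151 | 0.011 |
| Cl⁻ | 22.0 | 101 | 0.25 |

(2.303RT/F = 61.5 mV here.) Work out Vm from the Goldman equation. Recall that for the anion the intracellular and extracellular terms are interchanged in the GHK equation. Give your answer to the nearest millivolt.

-69 mV

Vm = 61.5 · log₁₀[(Σ P·[cation]ₒ + Σ P·[anion]ᵢ) / (Σ P·[cation]ᵢ + Σ P·[anion]ₒ)]
Numerator = 1×4.28 + 0.011×151 + 0.25×22.0 = 11.44
Denominator = 1×127 + 0.011×8.25 + 0.25×101 = 152.3
Vm = 61.5 · log₁₀(0.075101) = 61.5 × (-1.1244) = -69.15 mV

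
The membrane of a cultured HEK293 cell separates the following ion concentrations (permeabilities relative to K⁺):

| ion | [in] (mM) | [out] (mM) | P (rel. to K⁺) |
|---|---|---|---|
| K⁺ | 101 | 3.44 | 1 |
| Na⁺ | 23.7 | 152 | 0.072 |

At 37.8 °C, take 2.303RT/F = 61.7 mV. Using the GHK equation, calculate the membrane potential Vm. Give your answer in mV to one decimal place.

Vm = 61.7 · log₁₀[(Σ P·[cation]ₒ + Σ P·[anion]ᵢ) / (Σ P·[cation]ᵢ + Σ P·[anion]ₒ)]
Numerator = 1×3.44 + 0.072×152 = 14.38
Denominator = 1×101 + 0.072×23.7 = 102.7
Vm = 61.7 · log₁₀(0.14005) = 61.7 × (-0.8537) = -52.67 mV

-52.7 mV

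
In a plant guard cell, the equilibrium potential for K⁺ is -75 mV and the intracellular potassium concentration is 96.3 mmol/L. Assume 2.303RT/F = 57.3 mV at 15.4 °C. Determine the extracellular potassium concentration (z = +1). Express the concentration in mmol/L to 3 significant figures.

4.73 mmol/L

Nernst: E = (57.3/1) · log₁₀([out]/[in]), so log₁₀([out]/[in]) = -75.0 × 1 / 57.3 = -1.3089.
[out]/[in] = 10^(-1.3089) = 0.0491.
[out] = 0.0491 × 96.3 = 4.729 mmol/L.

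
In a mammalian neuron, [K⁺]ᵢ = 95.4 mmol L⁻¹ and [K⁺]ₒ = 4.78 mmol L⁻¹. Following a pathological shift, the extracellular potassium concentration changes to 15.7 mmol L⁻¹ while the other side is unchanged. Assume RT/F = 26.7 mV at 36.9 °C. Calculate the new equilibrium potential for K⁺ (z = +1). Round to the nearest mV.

-48 mV

After the shift: [K⁺]_out = 15.7, [K⁺]_in = 95.4 mmol L⁻¹.
E_new = (26.7/1)·ln(15.7/95.4) = 26.70 · (-1.8044) = -48.18 mV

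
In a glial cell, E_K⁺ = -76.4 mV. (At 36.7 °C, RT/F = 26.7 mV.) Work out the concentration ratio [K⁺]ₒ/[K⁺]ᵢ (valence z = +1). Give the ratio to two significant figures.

ln([out]/[in]) = E·z/(26.7) = -76.4 × 1 / 26.7 = -2.8614
[out]/[in] = e^(-2.8614) = 0.05719

0.057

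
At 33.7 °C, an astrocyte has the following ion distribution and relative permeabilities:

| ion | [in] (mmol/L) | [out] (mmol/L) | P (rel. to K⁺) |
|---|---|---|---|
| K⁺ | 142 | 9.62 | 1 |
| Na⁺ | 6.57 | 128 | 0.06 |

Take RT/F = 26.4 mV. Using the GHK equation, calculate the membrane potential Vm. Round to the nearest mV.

-56 mV

Vm = 26.4 · ln[(Σ P·[cation]ₒ + Σ P·[anion]ᵢ) / (Σ P·[cation]ᵢ + Σ P·[anion]ₒ)]
Numerator = 1×9.62 + 0.06×128 = 17.3
Denominator = 1×142 + 0.06×6.57 = 142.4
Vm = 26.4 · ln(0.12149) = 26.4 × (-2.1079) = -55.65 mV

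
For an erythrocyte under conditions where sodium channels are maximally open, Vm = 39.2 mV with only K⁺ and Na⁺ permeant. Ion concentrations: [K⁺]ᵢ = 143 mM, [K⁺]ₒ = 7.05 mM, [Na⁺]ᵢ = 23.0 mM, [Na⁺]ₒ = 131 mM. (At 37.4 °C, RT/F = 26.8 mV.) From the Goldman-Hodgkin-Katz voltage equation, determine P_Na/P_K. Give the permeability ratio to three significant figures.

19.3

Let α = P_Na/P_K. GHK: Vm = 26.8·ln[(Kₒ + α·Naₒ)/(Kᵢ + α·Naᵢ)].
e^(Vm/26.8) = e^(39.2/26.8) = 4.3175
So 4.3175·(Kᵢ + α·Naᵢ) = Kₒ + α·Naₒ → α = (4.3175·143.0 − 7.05) / (131.0 − 4.3175·23.0)
α = (617.4 − 7.05) / (131.0 − 99.3) = 610.4/31.7 = 19.26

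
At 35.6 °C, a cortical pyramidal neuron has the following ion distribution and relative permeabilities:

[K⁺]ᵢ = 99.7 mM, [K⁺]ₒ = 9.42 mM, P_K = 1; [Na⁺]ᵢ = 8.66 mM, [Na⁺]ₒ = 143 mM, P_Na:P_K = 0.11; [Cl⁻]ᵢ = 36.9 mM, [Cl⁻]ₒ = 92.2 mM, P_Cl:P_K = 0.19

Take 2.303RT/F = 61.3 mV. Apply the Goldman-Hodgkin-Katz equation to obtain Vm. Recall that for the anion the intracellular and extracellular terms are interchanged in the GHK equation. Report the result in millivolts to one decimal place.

-34.6 mV

Vm = 61.3 · log₁₀[(Σ P·[cation]ₒ + Σ P·[anion]ᵢ) / (Σ P·[cation]ᵢ + Σ P·[anion]ₒ)]
Numerator = 1×9.42 + 0.11×143 + 0.19×36.9 = 32.16
Denominator = 1×99.7 + 0.11×8.66 + 0.19×92.2 = 118.2
Vm = 61.3 · log₁₀(0.27216) = 61.3 × (-0.5652) = -34.65 mV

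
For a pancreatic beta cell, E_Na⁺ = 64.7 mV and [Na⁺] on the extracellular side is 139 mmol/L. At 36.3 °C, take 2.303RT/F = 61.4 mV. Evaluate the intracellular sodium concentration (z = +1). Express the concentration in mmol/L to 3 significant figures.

Nernst: E = (61.4/1) · log₁₀([out]/[in]), so log₁₀([out]/[in]) = 64.7 × 1 / 61.4 = 1.0537.
[out]/[in] = 10^(1.0537) = 11.32.
[in] = 139 / 11.32 = 12.28 mmol/L.

12.3 mmol/L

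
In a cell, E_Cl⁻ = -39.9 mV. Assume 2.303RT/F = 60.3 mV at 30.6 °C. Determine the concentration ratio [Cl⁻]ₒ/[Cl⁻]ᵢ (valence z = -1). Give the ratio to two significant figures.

4.6

log₁₀([out]/[in]) = E·z/(60.3) = -39.9 × -1 / 60.3 = 0.6617
[out]/[in] = 10^(0.6617) = 4.589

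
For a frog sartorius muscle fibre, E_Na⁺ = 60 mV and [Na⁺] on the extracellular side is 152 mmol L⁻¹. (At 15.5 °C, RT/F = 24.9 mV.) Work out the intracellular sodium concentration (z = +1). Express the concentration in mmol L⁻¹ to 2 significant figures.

14 mmol L⁻¹

Nernst: E = (24.9/1) · ln([out]/[in]), so ln([out]/[in]) = 60.0 × 1 / 24.9 = 2.4096.
[out]/[in] = e^(2.4096) = 11.13.
[in] = 152 / 11.13 = 13.66 mmol L⁻¹.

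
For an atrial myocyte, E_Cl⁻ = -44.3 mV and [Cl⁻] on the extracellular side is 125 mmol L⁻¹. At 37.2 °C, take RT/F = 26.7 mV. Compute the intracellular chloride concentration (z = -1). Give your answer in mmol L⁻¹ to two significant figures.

Nernst: E = (26.7/-1) · ln([out]/[in]), so ln([out]/[in]) = -44.3 × -1 / 26.7 = 1.6592.
[out]/[in] = e^(1.6592) = 5.255.
[in] = 125 / 5.255 = 23.79 mmol L⁻¹.

24 mmol L⁻¹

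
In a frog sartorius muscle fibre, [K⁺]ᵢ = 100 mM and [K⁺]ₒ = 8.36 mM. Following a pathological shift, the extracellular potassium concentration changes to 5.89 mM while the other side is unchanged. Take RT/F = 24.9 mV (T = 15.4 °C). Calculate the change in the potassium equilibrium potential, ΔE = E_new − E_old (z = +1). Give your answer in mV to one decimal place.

-8.7 mV

E_old = (24.9/1)·ln(8.36/100) = -61.79 mV
E_new = (24.9/1)·ln(5.89/100) = -70.51 mV
ΔE = -70.51 − (-61.79) = -8.72 mV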